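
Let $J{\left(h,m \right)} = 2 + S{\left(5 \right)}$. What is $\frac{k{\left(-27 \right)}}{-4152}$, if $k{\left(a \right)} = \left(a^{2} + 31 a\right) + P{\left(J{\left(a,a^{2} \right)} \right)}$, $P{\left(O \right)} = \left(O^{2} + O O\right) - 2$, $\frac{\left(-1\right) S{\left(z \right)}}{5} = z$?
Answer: $- \frac{79}{346} \approx -0.22832$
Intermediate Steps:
$S{\left(z \right)} = - 5 z$
$J{\left(h,m \right)} = -23$ ($J{\left(h,m \right)} = 2 - 25 = -23$)
$P{\left(O \right)} = -2 + 2 O^{2}$ ($P{\left(O \right)} = \left(O^{2} + O^{2}\right) - 2 = 2 O^{2} - 2 = -2 + 2 O^{2}$)
$k{\left(a \right)} = 1056 + a^{2} + 31 a$ ($k{\left(a \right)} = \left(a^{2} + 31 a\right) - \left(2 - 2 \left(-23\right)^{2}\right) = \left(a^{2} + 31 a\right) + \left(-2 + 2 \cdot 529\right) = \left(a^{2} + 31 a\right) + \left(-2 + 1058\right) = \left(a^{2} + 31 a\right) + 1056 = 1056 + a^{2} + 31 a$)
$\frac{k{\left(-27 \right)}}{-4152} = \frac{1056 + \left(-27\right)^{2} + 31 \left(-27\right)}{-4152} = \left(1056 + 729 - 837\right) \left(- \frac{1}{4152}\right) = 948 \left(- \frac{1}{4152}\right) = - \frac{79}{346}$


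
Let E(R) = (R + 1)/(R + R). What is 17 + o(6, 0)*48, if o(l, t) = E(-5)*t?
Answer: 17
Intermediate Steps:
E(R) = (1 + R)/(2*R) (E(R) = (1 + R)/((2*R)) = (1 + R)*(1/(2*R)) = (1 + R)/(2*R))
o(l, t) = 2*t/5 (o(l, t) = ((½)*(1 - 5)/(-5))*t = ((½)*(-⅕)*(-4))*t = 2*t/5)
17 + o(6, 0)*48 = 17 + ((⅖)*0)*48 = 17 + 0*48 = 17 + 0 = 17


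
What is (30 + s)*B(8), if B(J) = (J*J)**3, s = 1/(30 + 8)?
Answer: 149553152/19 ≈ 7.8712e+6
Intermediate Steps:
s = 1/38 ≈ 0.026316
B(J) = J**6 (B(J) = (J**2)**3 = J**6)
(30 + s)*B(8) = (30 + 1/38)*8**6 = (1141/38)*262144 = 149553152/19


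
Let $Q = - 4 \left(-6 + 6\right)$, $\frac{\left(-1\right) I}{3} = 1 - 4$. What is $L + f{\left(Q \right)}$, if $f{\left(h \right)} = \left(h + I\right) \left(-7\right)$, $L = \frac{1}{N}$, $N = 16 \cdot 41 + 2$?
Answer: $- \frac{41453}{658} \approx -62.998$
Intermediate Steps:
$N = 658$ ($N = 656 + 2 = 658$)
$I = 9$ ($I = - 3 \left(1 - 4\right) = \left(-3\right) \left(-3\right) = 9$)
$Q = 0$ ($Q = \left(-4\right) 0 = 0$)
$L = \frac{1}{658} \approx 0.0015198$
$f{\left(h \right)} = -63 - 7 h$ ($f{\left(h \right)} = \left(h + 9\right) \left(-7\right) = \left(9 + h\right) \left(-7\right) = -63 - 7 h$)
$L + f{\left(Q \right)} = \frac{1}{658} - 63 = - \frac{41453}{658}$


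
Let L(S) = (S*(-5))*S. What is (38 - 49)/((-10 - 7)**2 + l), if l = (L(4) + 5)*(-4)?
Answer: -11/589 ≈ -0.018676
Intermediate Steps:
L(S) = -5*S**2 (L(S) = (-5*S)*S = -5*S**2)
l = 300 (l = (-5*4**2 + 5)*(-4) = (-5*16 + 5)*(-4) = (-80 + 5)*(-4) = -75*(-4) = 300)
(38 - 49)/((-10 - 7)**2 + l) = (38 - 49)/((-10 - 7)**2 + 300) = -11/((-17)**2 + 300) = -11/(289 + 300) = -11/589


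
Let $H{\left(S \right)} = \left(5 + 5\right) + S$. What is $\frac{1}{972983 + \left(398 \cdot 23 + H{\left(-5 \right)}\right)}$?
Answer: $\frac{1}{982142} \approx 1.0182 \cdot 10^{-6}$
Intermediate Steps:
$H{\left(S \right)} = 10 + S$
$\frac{1}{972983 + \left(398 \cdot 23 + H{\left(-5 \right)}\right)} = \frac{1}{972983 + \left(398 \cdot 23 + \left(10 - 5\right)\right)} = \frac{1}{972983 + \left(9154 + 5\right)} = \frac{1}{972983 + 9159} = \frac{1}{982142}$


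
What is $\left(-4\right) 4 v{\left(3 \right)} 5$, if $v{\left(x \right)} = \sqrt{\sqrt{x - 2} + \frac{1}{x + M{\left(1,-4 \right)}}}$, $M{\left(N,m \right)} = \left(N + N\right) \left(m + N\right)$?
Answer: $- \frac{80 \sqrt{6}}{3} \approx -65.32$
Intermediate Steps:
$M{\left(N,m \right)} = 2 N \left(N + m\right)$
$v{\left(x \right)} = \sqrt{\frac{1}{-6 + x} + \sqrt{-2 + x}}$ ($v{\left(x \right)} = \sqrt{\sqrt{x - 2} + \frac{1}{x + 2 \cdot 1 \left(1 - 4\right)}} = \sqrt{\sqrt{-2 + x} + \frac{1}{x + 2 \cdot 1 \left(-3\right)}} = \sqrt{\sqrt{-2 + x} + \frac{1}{x - 6}} = \sqrt{\sqrt{-2 + x} + \frac{1}{-6 + x}} = \sqrt{\frac{1}{-6 + x} + \sqrt{-2 + x}}$)
$\left(-4\right) 4 v{\left(3 \right)} 5 = \left(-4\right) 4 \sqrt{\frac{1 + \sqrt{-2 + 3} \left(-6 + 3\right)}{-6 + 3}} \cdot 5 = - 16 \sqrt{\frac{1 + \sqrt{1} \left(-3\right)}{-3}} \cdot 5 = - 16 \sqrt{- \frac{1 + 1 \left(-3\right)}{3}} \cdot 5 = - 16 \sqrt{- \frac{1 - 3}{3}} \cdot 5 = - 16 \sqrt{\left(- \frac{1}{3}\right) \left(-2\right)} 5 = - 16 \sqrt{\frac{2}{3}} \cdot 5 = - 16 \frac{\sqrt{6}}{3} \cdot 5 = - \frac{16 \sqrt{6}}{3} \cdot 5 = - \frac{80 \sqrt{6}}{3}$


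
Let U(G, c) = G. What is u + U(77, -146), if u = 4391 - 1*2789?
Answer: 1679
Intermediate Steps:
u = 1602 (u = 4391 - 2789 = 1602)
u + U(77, -146) = 1602 + 77 = 1679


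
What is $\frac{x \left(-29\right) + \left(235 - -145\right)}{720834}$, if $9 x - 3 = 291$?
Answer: $- \frac{23}{29223} \approx -0.00078705$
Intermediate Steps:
$x = \frac{98}{3}$ ($x = \frac{1}{3} + \frac{1}{9} \cdot 291 = \frac{1}{3} + \frac{97}{3} = \frac{98}{3} \approx 32.667$)
$\frac{x \left(-29\right) + \left(235 - -145\right)}{720834} = \frac{\frac{98}{3} \left(-29\right) + \left(235 - -145\right)}{720834} = \left(- \frac{2842}{3} + \left(235 + 145\right)\right) \frac{1}{720834} = \left(- \frac{2842}{3} + 380\right) \frac{1}{720834} = \left(- \frac{1702}{3}\right) \frac{1}{720834} = - \frac{23}{29223}$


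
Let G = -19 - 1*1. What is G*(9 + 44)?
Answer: -1060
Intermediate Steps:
G = -20 (G = -19 - 1 = -20)
G*(9 + 44) = -20*(9 + 44) = -20*53 = -1060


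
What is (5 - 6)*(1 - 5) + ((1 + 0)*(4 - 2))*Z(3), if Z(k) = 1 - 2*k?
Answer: -6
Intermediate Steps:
(5 - 6)*(1 - 5) + ((1 + 0)*(4 - 2))*Z(3) = (5 - 6)*(1 - 5) + ((1 + 0)*(4 - 2))*(1 - 2*3) = -1*(-4) + (1*2)*(1 - 6) = 4 + 2*(-5) = 4 - 10 = -6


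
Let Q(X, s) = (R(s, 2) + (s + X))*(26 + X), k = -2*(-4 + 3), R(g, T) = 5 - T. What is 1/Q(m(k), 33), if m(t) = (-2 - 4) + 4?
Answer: 1/816 ≈ 0.0012255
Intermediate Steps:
k = 2 (k = -2*(-1) = 2)
m(t) = -2 (m(t) = -6 + 4 = -2)
Q(X, s) = (26 + X)*(3 + X + s) (Q(X, s) = ((5 - 1*2) + (s + X))*(26 + X) = ((5 - 2) + (X + s))*(26 + X) = (3 + (X + s))*(26 + X) = (3 + X + s)*(26 + X) = (26 + X)*(3 + X + s))
1/Q(m(k), 33) = 1/(78 + (-2)² + 26*33 + 29*(-2) - 2*33) = 1/(78 + 4 + 858 - 58 - 66) = 1/816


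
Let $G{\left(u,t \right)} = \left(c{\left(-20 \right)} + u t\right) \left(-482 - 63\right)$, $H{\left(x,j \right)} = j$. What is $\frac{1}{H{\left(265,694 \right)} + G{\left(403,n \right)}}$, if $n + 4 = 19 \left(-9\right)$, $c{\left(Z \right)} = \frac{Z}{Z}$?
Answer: $\frac{1}{38436274} \approx 2.6017 \cdot 10^{-8}$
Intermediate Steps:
$c{\left(Z \right)} = 1$
$n = -175$ ($n = -4 + 19 \left(-9\right) = -4 - 171 = -175$)
$G{\left(u,t \right)} = -545 - 545 t u$ ($G{\left(u,t \right)} = \left(1 + u t\right) \left(-482 - 63\right) = \left(1 + t u\right) \left(-545\right) = -545 - 545 t u$)
$\frac{1}{H{\left(265,694 \right)} + G{\left(403,n \right)}} = \frac{1}{694 - \left(545 - 38436125\right)} = \frac{1}{694 + \left(-545 + 38436125\right)} = \frac{1}{694 + 38435580} = \frac{1}{38436274}$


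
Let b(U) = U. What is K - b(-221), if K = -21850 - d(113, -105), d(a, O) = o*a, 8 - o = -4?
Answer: -22985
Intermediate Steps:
o = 12 (o = 8 - 1*(-4) = 8 + 4 = 12)
d(a, O) = 12*a
K = -23206 (K = -21850 - 12*113 = -21850 - 1*1356 = -21850 - 1356 = -23206)
K - b(-221) = -23206 - 1*(-221) = -23206 + 221 = -22985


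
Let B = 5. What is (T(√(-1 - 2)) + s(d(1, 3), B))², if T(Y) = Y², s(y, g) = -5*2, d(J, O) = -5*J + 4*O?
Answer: 169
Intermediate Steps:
s(y, g) = -10
(T(√(-1 - 2)) + s(d(1, 3), B))² = ((√(-1 - 2))² - 10)² = ((√(-3))² - 10)² = ((I*√3)² - 10)² = (-3 - 10)² = (-13)² = 169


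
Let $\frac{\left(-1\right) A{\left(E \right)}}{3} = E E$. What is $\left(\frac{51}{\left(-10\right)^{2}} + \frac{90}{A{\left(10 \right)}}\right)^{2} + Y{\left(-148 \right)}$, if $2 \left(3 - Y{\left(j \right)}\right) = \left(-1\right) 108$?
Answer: $\frac{570441}{10000} \approx 57.044$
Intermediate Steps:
$Y{\left(j \right)} = 57$ ($Y{\left(j \right)} = 3 - \frac{\left(-1\right) 108}{2} = 3 - -54 = 3 + 54 = 57$)
$A{\left(E \right)} = - 3 E^{2}$ ($A{\left(E \right)} = - 3 E E = - 3 E^{2}$)
$\left(\frac{51}{\left(-10\right)^{2}} + \frac{90}{A{\left(10 \right)}}\right)^{2} + Y{\left(-148 \right)} = \left(\frac{51}{\left(-10\right)^{2}} + \frac{90}{\left(-3\right) 10^{2}}\right)^{2} + 57 = \left(\frac{51}{100} + \frac{90}{\left(-3\right) 100}\right)^{2} + 57 = \left(51 \cdot \frac{1}{100} + \frac{90}{-300}\right)^{2} + 57 = \left(\frac{51}{100} + 90 \left(- \frac{1}{300}\right)\right)^{2} + 57 = \left(\frac{51}{100} - \frac{3}{10}\right)^{2} + 57 = \left(\frac{21}{100}\right)^{2} + 57 = \frac{441}{10000} + 57 = \frac{570441}{10000}$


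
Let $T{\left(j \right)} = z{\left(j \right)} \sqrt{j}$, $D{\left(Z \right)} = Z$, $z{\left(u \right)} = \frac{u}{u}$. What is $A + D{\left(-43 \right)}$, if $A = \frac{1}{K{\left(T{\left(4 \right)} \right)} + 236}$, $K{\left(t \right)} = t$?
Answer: $- \frac{10233}{238} \approx -42.996$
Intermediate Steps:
$z{\left(u \right)} = 1$
$T{\left(j \right)} = \sqrt{j}$ ($T{\left(j \right)} = 1 \sqrt{j} = \sqrt{j}$)
$A = \frac{1}{238}$ ($A = \frac{1}{\sqrt{4} + 236} = \frac{1}{2 + 236} = \frac{1}{238} \approx 0.0042017$)
$A + D{\left(-43 \right)} = \frac{1}{238} - 43 = - \frac{10233}{238}$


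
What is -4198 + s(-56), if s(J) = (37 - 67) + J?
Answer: -4284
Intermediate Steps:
s(J) = -30 + J
-4198 + s(-56) = -4198 + (-30 - 56) = -4198 - 86 = -4284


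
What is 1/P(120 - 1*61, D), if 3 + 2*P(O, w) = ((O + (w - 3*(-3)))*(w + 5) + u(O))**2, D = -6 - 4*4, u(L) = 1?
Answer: 1/304979 ≈ 3.2789e-6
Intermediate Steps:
D = -22 (D = -6 - 16 = -22)
P(O, w) = -3/2 + (1 + (5 + w)*(9 + O + w))**2/2 (P(O, w) = -3/2 + ((O + (w - 3*(-3)))*(w + 5) + 1)**2/2 = -3/2 + ((O + (w + 9))*(5 + w) + 1)**2/2 = -3/2 + ((O + (9 + w))*(5 + w) + 1)**2/2 = -3/2 + ((9 + O + w)*(5 + w) + 1)**2/2 = -3/2 + ((5 + w)*(9 + O + w) + 1)**2/2 = -3/2 + (1 + (5 + w)*(9 + O + w))**2/2)
1/P(120 - 1*61, D) = 1/(-3/2 + (46 + (-22)**2 + 5*(120 - 1*61) + 14*(-22) + (120 - 1*61)*(-22))**2/2) = 1/(-3/2 + (46 + 484 + 5*(120 - 61) - 308 + (120 - 61)*(-22))**2/2) = 1/(-3/2 + (46 + 484 + 5*59 - 308 + 59*(-22))**2/2) = 1/(-3/2 + (46 + 484 + 295 - 308 - 1298)**2/2) = 1/(-3/2 + (1/2)*(-781)**2) = 1/(-3/2 + (1/2)*609961) = 1/(-3/2 + 609961/2) = 1/304979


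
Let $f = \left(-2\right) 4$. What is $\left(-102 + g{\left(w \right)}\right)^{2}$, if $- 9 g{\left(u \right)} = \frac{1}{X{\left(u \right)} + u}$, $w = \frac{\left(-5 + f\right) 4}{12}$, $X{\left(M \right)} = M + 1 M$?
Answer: $\frac{142396489}{13689} \approx 10402.0$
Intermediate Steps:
$f = -8$
$X{\left(M \right)} = 2 M$ ($X{\left(M \right)} = M + M = 2 M$)
$w = - \frac{13}{3}$ ($w = \frac{\left(-5 - 8\right) 4}{12} = \left(-13\right) 4 \cdot \frac{1}{12} = \left(-52\right) \frac{1}{12} = - \frac{13}{3} \approx -4.3333$)
$g{\left(u \right)} = - \frac{1}{27 u}$ ($g{\left(u \right)} = - \frac{1}{9 \left(2 u + u\right)} = - \frac{1}{9 \cdot 3 u} = - \frac{\frac{1}{3} \frac{1}{u}}{9} = - \frac{1}{27 u}$)
$\left(-102 + g{\left(w \right)}\right)^{2} = \left(-102 - \frac{1}{27 \left(- \frac{13}{3}\right)}\right)^{2} = \left(-102 - - \frac{1}{117}\right)^{2} = \left(-102 + \frac{1}{117}\right)^{2} = \left(- \frac{11933}{117}\right)^{2} = \frac{142396489}{13689}$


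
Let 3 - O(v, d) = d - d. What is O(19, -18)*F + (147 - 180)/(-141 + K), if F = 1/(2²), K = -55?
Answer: 45/49 ≈ 0.91837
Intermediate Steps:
O(v, d) = 3 (O(v, d) = 3 - (d - d) = 3 - 1*0 = 3 + 0 = 3)
F = ¼ (F = 1/4 = ¼ ≈ 0.25000)
O(19, -18)*F + (147 - 180)/(-141 + K) = 3*(¼) + (147 - 180)/(-141 - 55) = ¾ - 33/(-196) = ¾ - 33*(-1/196) = ¾ + 33/196 = 45/49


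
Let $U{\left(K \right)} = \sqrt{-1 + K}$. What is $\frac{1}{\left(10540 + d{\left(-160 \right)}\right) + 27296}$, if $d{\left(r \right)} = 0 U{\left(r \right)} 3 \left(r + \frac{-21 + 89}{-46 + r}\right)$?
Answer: $\frac{1}{37836} \approx 2.643 \cdot 10^{-5}$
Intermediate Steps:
$d{\left(r \right)} = 0$ ($d{\left(r \right)} = 0 \sqrt{-1 + r} 3 \left(r + \frac{-21 + 89}{-46 + r}\right) = 0 \cdot 3 \left(r + \frac{68}{-46 + r}\right) = 0 \left(r + \frac{68}{-46 + r}\right) = 0$)
$\frac{1}{\left(10540 + d{\left(-160 \right)}\right) + 27296} = \frac{1}{\left(10540 + 0\right) + 27296} = \frac{1}{10540 + 27296} = \frac{1}{37836}$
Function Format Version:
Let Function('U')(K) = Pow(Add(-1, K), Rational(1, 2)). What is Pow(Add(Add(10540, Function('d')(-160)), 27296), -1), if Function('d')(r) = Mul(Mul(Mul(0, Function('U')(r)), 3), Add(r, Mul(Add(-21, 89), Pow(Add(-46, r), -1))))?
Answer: Rational(1, 37836) ≈ 2.6430e-5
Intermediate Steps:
Function('d')(r) = 0 (Function('d')(r) = Mul(Mul(Mul(0, Pow(Add(-1, r), Rational(1, 2))), 3), Add(r, Mul(Add(-21, 89), Pow(Add(-46, r), -1)))) = Mul(Mul(0, 3), Add(r, Mul(68, Pow(Add(-46, r), -1)))) = Mul(0, Add(r, Mul(68, Pow(Add(-46, r), -1)))) = 0)
Pow(Add(Add(10540, Function('d')(-160)), 27296), -1) = Pow(Add(Add(10540, 0), 27296), -1) = Pow(Add(10540, 27296), -1) = Pow(37836, -1) = Rational(1, 37836)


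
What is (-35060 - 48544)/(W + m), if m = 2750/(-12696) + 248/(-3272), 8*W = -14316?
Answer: 217063740528/4646895277 ≈ 46.712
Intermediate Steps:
W = -3579/2 (W = (⅛)*(-14316) = -3579/2 ≈ -1789.5)
m = -759163/2596332 (m = 2750*(-1/12696) + 248*(-1/3272) = -1375/6348 - 31/409 = -759163/2596332 ≈ -0.29240)
(-35060 - 48544)/(W + m) = (-35060 - 48544)/(-3579/2 - 759163/2596332) = -83604/(-4646895277/2596332) = -83604*(-2596332/4646895277) = 217063740528/4646895277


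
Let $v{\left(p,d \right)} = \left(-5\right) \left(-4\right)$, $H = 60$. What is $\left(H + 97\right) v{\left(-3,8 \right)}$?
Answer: $3140$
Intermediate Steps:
$v{\left(p,d \right)} = 20$
$\left(H + 97\right) v{\left(-3,8 \right)} = \left(60 + 97\right) 20 = 157 \cdot 20 = 3140$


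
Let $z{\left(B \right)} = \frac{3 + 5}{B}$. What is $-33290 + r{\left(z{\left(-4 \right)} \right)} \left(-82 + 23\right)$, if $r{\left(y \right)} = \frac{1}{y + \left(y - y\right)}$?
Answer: $- \frac{66521}{2} \approx -33261.0$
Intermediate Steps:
$z{\left(B \right)} = \frac{8}{B}$
$r{\left(y \right)} = \frac{1}{y}$ ($r{\left(y \right)} = \frac{1}{y + 0} = \frac{1}{y}$)
$-33290 + r{\left(z{\left(-4 \right)} \right)} \left(-82 + 23\right) = -33290 + \frac{-82 + 23}{8 \frac{1}{-4}} = -33290 + \frac{1}{8 \left(- \frac{1}{4}\right)} \left(-59\right) = -33290 + \frac{1}{-2} \left(-59\right) = -33290 - - \frac{59}{2} = -33290 + \frac{59}{2} = - \frac{66521}{2}$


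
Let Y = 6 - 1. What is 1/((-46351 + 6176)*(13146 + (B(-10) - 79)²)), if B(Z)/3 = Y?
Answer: -1/692697350 ≈ -1.4436e-9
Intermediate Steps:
Y = 5
B(Z) = 15 (B(Z) = 3*5 = 15)
1/((-46351 + 6176)*(13146 + (B(-10) - 79)²)) = 1/((-46351 + 6176)*(13146 + (15 - 79)²)) = 1/(-40175*(13146 + (-64)²)) = 1/(-40175*(13146 + 4096)) = 1/(-40175*17242) = 1/(-692697350) = -1/692697350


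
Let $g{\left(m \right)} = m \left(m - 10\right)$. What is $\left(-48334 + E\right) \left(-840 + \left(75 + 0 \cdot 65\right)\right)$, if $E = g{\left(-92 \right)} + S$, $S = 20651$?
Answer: $13998735$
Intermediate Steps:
$g{\left(m \right)} = m \left(-10 + m\right)$
$E = 30035$ ($E = - 92 \left(-10 - 92\right) + 20651 = \left(-92\right) \left(-102\right) + 20651 = 9384 + 20651 = 30035$)
$\left(-48334 + E\right) \left(-840 + \left(75 + 0 \cdot 65\right)\right) = \left(-48334 + 30035\right) \left(-840 + \left(75 + 0 \cdot 65\right)\right) = - 18299 \left(-840 + \left(75 + 0\right)\right) = - 18299 \left(-840 + 75\right) = \left(-18299\right) \left(-765\right) = 13998735$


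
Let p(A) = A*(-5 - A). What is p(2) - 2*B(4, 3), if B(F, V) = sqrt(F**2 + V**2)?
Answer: -24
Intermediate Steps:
p(2) - 2*B(4, 3) = -1*2*(5 + 2) - 2*sqrt(4**2 + 3**2) = -1*2*7 - 2*sqrt(16 + 9) = -14 - 2*sqrt(25) = -14 - 2*5 = -14 - 10 = -24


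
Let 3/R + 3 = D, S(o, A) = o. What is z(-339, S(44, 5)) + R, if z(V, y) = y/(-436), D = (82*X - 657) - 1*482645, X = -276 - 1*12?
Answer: -5576458/55254389 ≈ -0.10092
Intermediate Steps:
X = -288 (X = -276 - 12 = -288)
D = -506918 (D = (82*(-288) - 657) - 1*482645 = (-23616 - 657) - 482645 = -24273 - 482645 = -506918)
z(V, y) = -y/436 (z(V, y) = y*(-1/436) = -y/436)
R = -3/506921 (R = 3/(-3 - 506918) = 3/(-506921) = 3*(-1/506921) = -3/506921 ≈ -5.9181e-6)
z(-339, S(44, 5)) + R = -1/436*44 - 3/506921 = -11/109 - 3/506921 = -5576458/55254389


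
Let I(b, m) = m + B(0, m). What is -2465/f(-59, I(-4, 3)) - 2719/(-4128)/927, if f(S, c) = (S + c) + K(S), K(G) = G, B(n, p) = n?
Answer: 1886603945/88013088 ≈ 21.435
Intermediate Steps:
I(b, m) = m (I(b, m) = m + 0 = m)
f(S, c) = c + 2*S (f(S, c) = (S + c) + S = c + 2*S)
-2465/f(-59, I(-4, 3)) - 2719/(-4128)/927 = -2465/(3 + 2*(-59)) - 2719/(-4128)/927 = -2465/(3 - 118) - 2719*(-1/4128)*(1/927) = -2465/(-115) + (2719/4128)*(1/927) = -2465*(-1/115) + 2719/3826656 = 493/23 + 2719/3826656 = 1886603945/88013088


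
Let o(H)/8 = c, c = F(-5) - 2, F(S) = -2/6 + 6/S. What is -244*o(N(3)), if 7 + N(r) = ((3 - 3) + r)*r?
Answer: 103456/15 ≈ 6897.1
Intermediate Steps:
F(S) = -⅓ + 6/S (F(S) = -2*⅙ + 6/S = -⅓ + 6/S)
c = -53/15 (c = (⅓)*(18 - 1*(-5))/(-5) - 2 = (⅓)*(-⅕)*(18 + 5) - 2 = (⅓)*(-⅕)*23 - 2 = -23/15 - 2 = -53/15 ≈ -3.5333)
N(r) = -7 + r² (N(r) = -7 + ((3 - 3) + r)*r = -7 + (0 + r)*r = -7 + r*r = -7 + r²)
o(H) = -424/15 (o(H) = 8*(-53/15) = -424/15)
-244*o(N(3)) = -244*(-424/15) = 103456/15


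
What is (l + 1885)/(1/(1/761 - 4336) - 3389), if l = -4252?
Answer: 7810378065/11182667116 ≈ 0.69844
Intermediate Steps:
(l + 1885)/(1/(1/761 - 4336) - 3389) = (-4252 + 1885)/(1/(1/761 - 4336) - 3389) = -2367/(1/(1/761 - 4336) - 3389) = -2367/(1/(-3299695/761) - 3389) = -2367/(-761/3299695 - 3389) = -2367/(-11182667116/3299695) = -2367*(-3299695/11182667116) = 7810378065/11182667116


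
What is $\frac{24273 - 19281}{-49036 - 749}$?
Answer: $- \frac{1664}{16595} \approx -0.10027$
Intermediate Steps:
$\frac{24273 - 19281}{-49036 - 749} = \frac{4992}{-49785} = 4992 \left(- \frac{1}{49785}\right) = - \frac{1664}{16595}$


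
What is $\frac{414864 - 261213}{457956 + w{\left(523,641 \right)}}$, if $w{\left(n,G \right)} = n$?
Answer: $\frac{153651}{458479} \approx 0.33513$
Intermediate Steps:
$\frac{414864 - 261213}{457956 + w{\left(523,641 \right)}} = \frac{414864 - 261213}{457956 + 523} = \frac{414864 - 261213}{458479} = 153651 \cdot \frac{1}{458479} = \frac{153651}{458479}$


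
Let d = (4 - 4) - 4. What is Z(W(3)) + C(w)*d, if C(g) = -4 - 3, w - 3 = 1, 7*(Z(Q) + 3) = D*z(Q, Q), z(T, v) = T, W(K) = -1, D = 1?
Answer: 174/7 ≈ 24.857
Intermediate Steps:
Z(Q) = -3 + Q/7 (Z(Q) = -3 + (1*Q)/7 = -3 + Q/7)
w = 4 (w = 3 + 1 = 4)
C(g) = -7
d = -4 (d = 0 - 4 = -4)
Z(W(3)) + C(w)*d = (-3 + (⅐)*(-1)) - 7*(-4) = (-3 - ⅐) + 28 = -22/7 + 28 = 174/7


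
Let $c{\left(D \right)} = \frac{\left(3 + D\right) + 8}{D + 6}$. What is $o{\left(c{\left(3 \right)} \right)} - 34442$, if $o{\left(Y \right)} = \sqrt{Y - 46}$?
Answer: $-34442 + \frac{20 i}{3} \approx -34442.0 + 6.6667 i$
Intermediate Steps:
$c{\left(D \right)} = \frac{11 + D}{6 + D}$
$o{\left(Y \right)} = \sqrt{-46 + Y}$
$o{\left(c{\left(3 \right)} \right)} - 34442 = \sqrt{-46 + \frac{11 + 3}{6 + 3}} - 34442 = \sqrt{-46 + \frac{1}{9} \cdot 14} - 34442 = \sqrt{-46 + \frac{14}{9}} - 34442 = \sqrt{- \frac{400}{9}} - 34442 = \frac{20 i}{3} - 34442 = -34442 + \frac{20 i}{3}$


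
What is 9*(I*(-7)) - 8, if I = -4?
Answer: 244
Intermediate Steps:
9*(I*(-7)) - 8 = 9*(-4*(-7)) - 8 = 9*28 - 8 = 252 - 8 = 244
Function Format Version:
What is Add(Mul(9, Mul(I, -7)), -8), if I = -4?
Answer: 244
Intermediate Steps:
Add(Mul(9, Mul(I, -7)), -8) = Add(Mul(9, Mul(-4, -7)), -8) = Add(Mul(9, 28), -8) = Add(252, -8) = 244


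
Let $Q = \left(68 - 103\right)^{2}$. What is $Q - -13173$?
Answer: $14398$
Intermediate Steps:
$Q = 1225$ ($Q = \left(-35\right)^{2} = 1225$)
$Q - -13173 = 1225 - -13173 = 1225 + 13173 = 14398$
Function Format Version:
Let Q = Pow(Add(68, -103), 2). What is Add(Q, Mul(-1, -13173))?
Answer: 14398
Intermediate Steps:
Q = 1225 (Q = Pow(-35, 2) = 1225)
Add(Q, Mul(-1, -13173)) = Add(1225, Mul(-1, -13173)) = Add(1225, 13173) = 14398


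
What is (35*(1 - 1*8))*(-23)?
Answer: 5635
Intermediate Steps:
(35*(1 - 1*8))*(-23) = (35*(1 - 8))*(-23) = (35*(-7))*(-23) = -245*(-23) = 5635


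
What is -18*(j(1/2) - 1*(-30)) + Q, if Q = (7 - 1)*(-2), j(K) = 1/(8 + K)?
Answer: -9420/17 ≈ -554.12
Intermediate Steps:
Q = -12 (Q = 6*(-2) = -12)
-18*(j(1/2) - 1*(-30)) + Q = -18*(1/(8 + 1/2) - 1*(-30)) - 12 = -18*(1/(8 + ½) + 30) - 12 = -18*(1/(17/2) + 30) - 12 = -18*(2/17 + 30) - 12 = -18*512/17 - 12 = -9216/17 - 12 = -9420/17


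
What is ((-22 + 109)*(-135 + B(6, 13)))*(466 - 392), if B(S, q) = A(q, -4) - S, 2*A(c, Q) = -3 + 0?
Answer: -917415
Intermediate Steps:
A(c, Q) = -3/2 (A(c, Q) = (-3 + 0)/2 = (½)*(-3) = -3/2)
B(S, q) = -3/2 - S
((-22 + 109)*(-135 + B(6, 13)))*(466 - 392) = ((-22 + 109)*(-135 + (-3/2 - 1*6)))*(466 - 392) = (87*(-135 + (-3/2 - 6)))*74 = (87*(-135 - 15/2))*74 = (87*(-285/2))*74 = -24795/2*74 = -917415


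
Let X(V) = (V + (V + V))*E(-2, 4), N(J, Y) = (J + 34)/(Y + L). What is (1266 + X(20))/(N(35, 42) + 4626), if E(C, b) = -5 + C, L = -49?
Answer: 1974/10771 ≈ 0.18327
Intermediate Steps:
N(J, Y) = (34 + J)/(-49 + Y) (N(J, Y) = (J + 34)/(Y - 49) = (34 + J)/(-49 + Y))
X(V) = -21*V (X(V) = (V + (V + V))*(-5 - 2) = (V + 2*V)*(-7) = (3*V)*(-7) = -21*V)
(1266 + X(20))/(N(35, 42) + 4626) = (1266 - 21*20)/((34 + 35)/(-49 + 42) + 4626) = (1266 - 420)/(69/(-7) + 4626) = 846/(-⅐*69 + 4626) = 846/(-69/7 + 4626) = 846/(32313/7) = 846*(7/32313) = 1974/10771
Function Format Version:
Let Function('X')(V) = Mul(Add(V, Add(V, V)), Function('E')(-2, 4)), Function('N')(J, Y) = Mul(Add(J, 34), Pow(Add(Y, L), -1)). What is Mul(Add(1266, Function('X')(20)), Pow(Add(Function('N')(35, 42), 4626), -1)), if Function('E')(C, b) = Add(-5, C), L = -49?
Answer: Rational(1974, 10771) ≈ 0.18327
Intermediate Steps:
Function('N')(J, Y) = Mul(Pow(Add(-49, Y), -1), Add(34, J)) (Function('N')(J, Y) = Mul(Add(J, 34), Pow(Add(Y, -49), -1)) = Mul(Add(34, J), Pow(Add(-49, Y), -1)) = Mul(Pow(Add(-49, Y), -1), Add(34, J)))
Function('X')(V) = Mul(-21, V) (Function('X')(V) = Mul(Add(V, Add(V, V)), Add(-5, -2)) = Mul(Add(V, Mul(2, V)), -7) = Mul(Mul(3, V), -7) = Mul(-21, V))
Mul(Add(1266, Function('X')(20)), Pow(Add(Function('N')(35, 42), 4626), -1)) = Mul(Add(1266, Mul(-21, 20)), Pow(Add(Mul(Pow(Add(-49, 42), -1), Add(34, 35)), 4626), -1)) = Mul(Add(1266, -420), Pow(Add(Mul(Pow(-7, -1), 69), 4626), -1)) = Mul(846, Pow(Add(Mul(Rational(-1, 7), 69), 4626), -1)) = Mul(846, Pow(Add(Rational(-69, 7), 4626), -1)) = Mul(846, Pow(Rational(32313, 7), -1)) = Mul(846, Rational(7, 32313)) = Rational(1974, 10771)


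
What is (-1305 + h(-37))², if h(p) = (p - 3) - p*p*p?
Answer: 2431278864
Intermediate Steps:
h(p) = -3 + p - p³ (h(p) = (-3 + p) - p²*p = (-3 + p) - p³ = -3 + p - p³)
(-1305 + h(-37))² = (-1305 + (-3 - 37 - 1*(-37)³))² = (-1305 + (-3 - 37 - 1*(-50653)))² = (-1305 + (-3 - 37 + 50653))² = (-1305 + 50613)² = 49308² = 2431278864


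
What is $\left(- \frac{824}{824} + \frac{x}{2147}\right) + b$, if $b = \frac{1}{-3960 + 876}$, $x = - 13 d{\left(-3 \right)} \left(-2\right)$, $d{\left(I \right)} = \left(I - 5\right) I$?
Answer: $- \frac{4699079}{6621348} \approx -0.70969$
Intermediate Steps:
$d{\left(I \right)} = I \left(-5 + I\right)$ ($d{\left(I \right)} = \left(-5 + I\right) I = I \left(-5 + I\right)$)
$x = 624$ ($x = - 13 \left(- 3 \left(-5 - 3\right)\right) \left(-2\right) = - 13 \left(\left(-3\right) \left(-8\right)\right) \left(-2\right) = \left(-13\right) 24 \left(-2\right) = \left(-312\right) \left(-2\right) = 624$)
$b = - \frac{1}{3084}$ ($b = \frac{1}{-3084} = - \frac{1}{3084} \approx -0.00032425$)
$\left(- \frac{824}{824} + \frac{x}{2147}\right) + b = \left(- \frac{824}{824} + \frac{624}{2147}\right) - \frac{1}{3084} = \left(\left(-824\right) \frac{1}{824} + 624 \cdot \frac{1}{2147}\right) - \frac{1}{3084} = \left(-1 + \frac{624}{2147}\right) - \frac{1}{3084} = - \frac{1523}{2147} - \frac{1}{3084} = - \frac{4699079}{6621348}$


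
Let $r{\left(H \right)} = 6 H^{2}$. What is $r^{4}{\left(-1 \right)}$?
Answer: $1296$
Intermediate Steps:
$r^{4}{\left(-1 \right)} = \left(6 \left(-1\right)^{2}\right)^{4} = \left(6 \cdot 1\right)^{4} = 6^{4} = 1296$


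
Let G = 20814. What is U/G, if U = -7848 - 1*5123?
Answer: -12971/20814 ≈ -0.62319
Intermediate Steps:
U = -12971 (U = -7848 - 5123 = -12971)
U/G = -12971/20814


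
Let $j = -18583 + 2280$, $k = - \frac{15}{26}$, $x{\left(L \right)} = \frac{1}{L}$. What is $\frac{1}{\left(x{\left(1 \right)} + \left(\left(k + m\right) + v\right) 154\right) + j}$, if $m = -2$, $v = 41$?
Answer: $- \frac{13}{135003} \approx -9.6294 \cdot 10^{-5}$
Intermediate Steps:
$k = - \frac{15}{26}$ ($k = \left(-15\right) \frac{1}{26} = - \frac{15}{26} \approx -0.57692$)
$j = -16303$
$\frac{1}{\left(x{\left(1 \right)} + \left(\left(k + m\right) + v\right) 154\right) + j} = \frac{1}{\left(1^{-1} + \left(\left(- \frac{15}{26} - 2\right) + 41\right) 154\right) - 16303} = \frac{1}{\left(1 + \left(- \frac{67}{26} + 41\right) 154\right) - 16303} = \frac{1}{\left(1 + \frac{999}{26} \cdot 154\right) - 16303} = \frac{1}{\left(1 + \frac{76923}{13}\right) - 16303} = \frac{1}{\frac{76936}{13} - 16303} = \frac{1}{- \frac{135003}{13}} = - \frac{13}{135003}$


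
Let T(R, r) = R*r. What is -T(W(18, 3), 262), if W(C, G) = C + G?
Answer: -5502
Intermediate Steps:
-T(W(18, 3), 262) = -(18 + 3)*262 = -21*262 = -1*5502 = -5502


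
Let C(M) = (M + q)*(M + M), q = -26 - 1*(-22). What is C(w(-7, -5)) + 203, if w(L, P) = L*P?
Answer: 2373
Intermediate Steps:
q = -4 (q = -26 + 22 = -4)
C(M) = 2*M*(-4 + M) (C(M) = (M - 4)*(M + M) = (-4 + M)*(2*M) = 2*M*(-4 + M))
C(w(-7, -5)) + 203 = 2*(-7*(-5))*(-4 - 7*(-5)) + 203 = 2*35*(-4 + 35) + 203 = 2*35*31 + 203 = 2170 + 203 = 2373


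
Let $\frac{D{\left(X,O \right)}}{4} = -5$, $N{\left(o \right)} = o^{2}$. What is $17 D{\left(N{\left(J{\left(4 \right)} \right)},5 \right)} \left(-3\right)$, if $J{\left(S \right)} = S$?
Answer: $1020$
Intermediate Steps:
$D{\left(X,O \right)} = -20$ ($D{\left(X,O \right)} = 4 \left(-5\right) = -20$)
$17 D{\left(N{\left(J{\left(4 \right)} \right)},5 \right)} \left(-3\right) = 17 \left(-20\right) \left(-3\right) = \left(-340\right) \left(-3\right) = 1020$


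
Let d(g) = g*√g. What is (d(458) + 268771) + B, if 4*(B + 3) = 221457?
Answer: 1296529/4 + 458*√458 ≈ 3.3393e+5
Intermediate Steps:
d(g) = g^(3/2)
B = 221445/4 (B = -3 + (¼)*221457 = -3 + 221457/4 = 221445/4 ≈ 55361.)
(d(458) + 268771) + B = (458^(3/2) + 268771) + 221445/4 = (458*√458 + 268771) + 221445/4 = (268771 + 458*√458) + 221445/4 = 1296529/4 + 458*√458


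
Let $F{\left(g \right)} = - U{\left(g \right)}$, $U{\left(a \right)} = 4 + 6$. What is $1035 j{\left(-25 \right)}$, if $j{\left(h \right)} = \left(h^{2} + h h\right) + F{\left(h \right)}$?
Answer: $1283400$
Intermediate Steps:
$U{\left(a \right)} = 10$
$F{\left(g \right)} = -10$ ($F{\left(g \right)} = \left(-1\right) 10 = -10$)
$j{\left(h \right)} = -10 + 2 h^{2}$ ($j{\left(h \right)} = \left(h^{2} + h h\right) - 10 = \left(h^{2} + h^{2}\right) - 10 = 2 h^{2} - 10 = -10 + 2 h^{2}$)
$1035 j{\left(-25 \right)} = 1035 \left(-10 + 2 \left(-25\right)^{2}\right) = 1035 \left(-10 + 2 \cdot 625\right) = 1035 \left(-10 + 1250\right) = 1035 \cdot 1240 = 1283400$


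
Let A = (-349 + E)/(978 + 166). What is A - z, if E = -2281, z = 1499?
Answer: -858743/572 ≈ -1501.3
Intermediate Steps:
A = -1315/572 (A = (-349 - 2281)/(978 + 166) = -2630/1144 = -2630*1/1144 = -1315/572 ≈ -2.2990)
A - z = -1315/572 - 1*1499 = -1315/572 - 1499 = -858743/572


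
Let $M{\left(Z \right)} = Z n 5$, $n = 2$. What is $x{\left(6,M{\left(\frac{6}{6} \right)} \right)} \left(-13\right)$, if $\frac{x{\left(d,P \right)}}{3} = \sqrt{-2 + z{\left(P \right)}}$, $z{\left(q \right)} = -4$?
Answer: $- 39 i \sqrt{6} \approx - 95.53 i$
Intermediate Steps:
$M{\left(Z \right)} = 10 Z$ ($M{\left(Z \right)} = Z 2 \cdot 5 = 2 Z 5 = 10 Z$)
$x{\left(d,P \right)} = 3 i \sqrt{6}$ ($x{\left(d,P \right)} = 3 \sqrt{-2 - 4} = 3 \sqrt{-6} = 3 i \sqrt{6}$)
$x{\left(6,M{\left(\frac{6}{6} \right)} \right)} \left(-13\right) = 3 i \sqrt{6} \left(-13\right) = - 39 i \sqrt{6}$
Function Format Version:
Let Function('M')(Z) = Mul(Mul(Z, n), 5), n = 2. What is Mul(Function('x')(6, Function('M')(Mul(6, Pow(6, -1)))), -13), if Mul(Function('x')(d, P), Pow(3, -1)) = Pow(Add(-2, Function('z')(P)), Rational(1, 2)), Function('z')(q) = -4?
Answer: Mul(-39, I, Pow(6, Rational(1, 2))) ≈ Mul(-95.530, I)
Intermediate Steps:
Function('M')(Z) = Mul(10, Z) (Function('M')(Z) = Mul(Mul(Z, 2), 5) = Mul(Mul(2, Z), 5) = Mul(10, Z))
Function('x')(d, P) = Mul(3, I, Pow(6, Rational(1, 2))) (Function('x')(d, P) = Mul(3, Pow(Add(-2, -4), Rational(1, 2))) = Mul(3, Pow(-6, Rational(1, 2))) = Mul(3, Mul(I, Pow(6, Rational(1, 2)))) = Mul(3, I, Pow(6, Rational(1, 2))))
Mul(Function('x')(6, Function('M')(Mul(6, Pow(6, -1)))), -13) = Mul(Mul(3, I, Pow(6, Rational(1, 2))), -13) = Mul(-39, I, Pow(6, Rational(1, 2)))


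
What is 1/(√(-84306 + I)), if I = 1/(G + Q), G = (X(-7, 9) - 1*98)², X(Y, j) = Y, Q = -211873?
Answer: -4*I*√212556076261417/16932691489 ≈ -0.0034441*I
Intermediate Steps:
G = 11025 (G = (-7 - 1*98)² = (-7 - 98)² = (-105)² = 11025)
I = -1/200848 (I = 1/(11025 - 211873) = 1/(-200848) = -1/200848 ≈ -4.9789e-6)
1/(√(-84306 + I)) = 1/(√(-84306 - 1/200848)) = 1/(√(-16932691489/200848)) = 1/(I*√212556076261417/50212) = -4*I*√212556076261417/16932691489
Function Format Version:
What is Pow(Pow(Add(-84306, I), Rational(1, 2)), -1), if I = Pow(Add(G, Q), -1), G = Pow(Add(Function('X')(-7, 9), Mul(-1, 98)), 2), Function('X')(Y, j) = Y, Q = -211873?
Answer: Mul(Rational(-4, 16932691489), I, Pow(212556076261417, Rational(1, 2))) ≈ Mul(-0.0034441, I)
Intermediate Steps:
G = 11025 (G = Pow(Add(-7, Mul(-1, 98)), 2) = Pow(Add(-7, -98), 2) = Pow(-105, 2) = 11025)
I = Rational(-1, 200848) (I = Pow(Add(11025, -211873), -1) = Pow(-200848, -1) = Rational(-1, 200848) ≈ -4.9789e-6)
Pow(Pow(Add(-84306, I), Rational(1, 2)), -1) = Pow(Pow(Add(-84306, Rational(-1, 200848)), Rational(1, 2)), -1) = Pow(Pow(Rational(-16932691489, 200848), Rational(1, 2)), -1) = Pow(Mul(Rational(1, 50212), I, Pow(212556076261417, Rational(1, 2))), -1) = Mul(Rational(-4, 16932691489), I, Pow(212556076261417, Rational(1, 2)))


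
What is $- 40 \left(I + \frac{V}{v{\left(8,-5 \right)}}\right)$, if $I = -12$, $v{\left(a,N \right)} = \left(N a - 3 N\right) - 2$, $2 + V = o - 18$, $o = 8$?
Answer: $\frac{4160}{9} \approx 462.22$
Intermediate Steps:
$V = -12$ ($V = -2 + \left(8 - 18\right) = -2 - 10 = -12$)
$v{\left(a,N \right)} = -2 - 3 N + N a$ ($v{\left(a,N \right)} = \left(- 3 N + N a\right) - 2 = -2 - 3 N + N a$)
$- 40 \left(I + \frac{V}{v{\left(8,-5 \right)}}\right) = - 40 \left(-12 - \frac{12}{-2 - -15 - 40}\right) = - 40 \left(-12 - \frac{12}{-2 + 15 - 40}\right) = - 40 \left(-12 - \frac{12}{-27}\right) = - 40 \left(-12 - - \frac{4}{9}\right) = - 40 \left(-12 + \frac{4}{9}\right) = \left(-40\right) \left(- \frac{104}{9}\right) = \frac{4160}{9}$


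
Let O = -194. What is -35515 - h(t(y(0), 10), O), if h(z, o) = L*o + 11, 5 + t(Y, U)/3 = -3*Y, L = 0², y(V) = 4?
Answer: -35526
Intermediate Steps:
L = 0
t(Y, U) = -15 - 9*Y (t(Y, U) = -15 + 3*(-3*Y) = -15 - 9*Y)
h(z, o) = 11 (h(z, o) = 0*o + 11 = 0 + 11 = 11)
-35515 - h(t(y(0), 10), O) = -35515 - 1*11 = -35515 - 11 = -35526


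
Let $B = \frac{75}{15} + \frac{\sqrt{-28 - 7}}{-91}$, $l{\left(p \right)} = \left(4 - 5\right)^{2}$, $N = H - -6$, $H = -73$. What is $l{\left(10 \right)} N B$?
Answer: $-335 + \frac{67 i \sqrt{35}}{91} \approx -335.0 + 4.3558 i$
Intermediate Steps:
$N = -67$ ($N = -73 - -6 = -73 + 6 = -67$)
$l{\left(p \right)} = 1$ ($l{\left(p \right)} = \left(-1\right)^{2} = 1$)
$B = 5 - \frac{i \sqrt{35}}{91}$ ($B = 75 \cdot \frac{1}{15} + \sqrt{-35} \left(- \frac{1}{91}\right) = 5 + i \sqrt{35} \left(- \frac{1}{91}\right) = 5 - \frac{i \sqrt{35}}{91} \approx 5.0 - 0.065012 i$)
$l{\left(10 \right)} N B = 1 \left(-67\right) \left(5 - \frac{i \sqrt{35}}{91}\right) = - 67 \left(5 - \frac{i \sqrt{35}}{91}\right) = -335 + \frac{67 i \sqrt{35}}{91}$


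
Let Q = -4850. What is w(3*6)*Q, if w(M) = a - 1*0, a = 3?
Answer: -14550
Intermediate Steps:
w(M) = 3 (w(M) = 3 - 1*0 = 3 + 0 = 3)
w(3*6)*Q = 3*(-4850) = -14550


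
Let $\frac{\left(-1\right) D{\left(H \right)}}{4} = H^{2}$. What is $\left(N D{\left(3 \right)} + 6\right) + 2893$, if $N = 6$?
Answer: $2683$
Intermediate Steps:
$D{\left(H \right)} = - 4 H^{2}$
$\left(N D{\left(3 \right)} + 6\right) + 2893 = \left(6 \left(- 4 \cdot 3^{2}\right) + 6\right) + 2893 = \left(6 \left(\left(-4\right) 9\right) + 6\right) + 2893 = \left(6 \left(-36\right) + 6\right) + 2893 = \left(-216 + 6\right) + 2893 = -210 + 2893 = 2683$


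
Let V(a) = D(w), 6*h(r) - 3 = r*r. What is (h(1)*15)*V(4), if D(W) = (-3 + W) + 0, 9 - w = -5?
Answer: 110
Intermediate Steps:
h(r) = ½ + r²/6 (h(r) = ½ + (r*r)/6 = ½ + r²/6)
w = 14 (w = 9 - 1*(-5) = 9 + 5 = 14)
D(W) = -3 + W
V(a) = 11 (V(a) = -3 + 14 = 11)
(h(1)*15)*V(4) = ((½ + (⅙)*1²)*15)*11 = ((½ + (⅙)*1)*15)*11 = ((½ + ⅙)*15)*11 = ((⅔)*15)*11 = 10*11 = 110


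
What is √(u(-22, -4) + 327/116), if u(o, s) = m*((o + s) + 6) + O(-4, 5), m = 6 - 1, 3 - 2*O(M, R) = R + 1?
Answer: I*√331963/58 ≈ 9.9338*I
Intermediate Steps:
O(M, R) = 1 - R/2 (O(M, R) = 3/2 - (R + 1)/2 = 3/2 - (1 + R)/2 = 3/2 + (-½ - R/2) = 1 - R/2)
m = 5
u(o, s) = 57/2 + 5*o + 5*s (u(o, s) = 5*((o + s) + 6) + (1 - ½*5) = 5*(6 + o + s) + (1 - 5/2) = (30 + 5*o + 5*s) - 3/2 = 57/2 + 5*o + 5*s)
√(u(-22, -4) + 327/116) = √((57/2 + 5*(-22) + 5*(-4)) + 327/116) = √((57/2 - 110 - 20) + 327*(1/116)) = √(-203/2 + 327/116) = √(-11447/116) = I*√331963/58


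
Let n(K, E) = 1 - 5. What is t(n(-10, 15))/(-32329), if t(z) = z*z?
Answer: -16/32329 ≈ -0.00049491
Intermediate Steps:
n(K, E) = -4
t(z) = z²
t(n(-10, 15))/(-32329) = (-4)²/(-32329) = 16*(-1/32329) = -16/32329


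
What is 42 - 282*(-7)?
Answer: 2016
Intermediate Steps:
42 - 282*(-7) = 42 - 47*(-42) = 42 + 1974 = 2016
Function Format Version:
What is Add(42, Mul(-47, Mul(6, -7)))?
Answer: 2016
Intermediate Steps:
Add(42, Mul(-47, Mul(6, -7))) = Add(42, Mul(-47, -42)) = Add(42, 1974) = 2016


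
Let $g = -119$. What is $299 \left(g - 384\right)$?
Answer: $-150397$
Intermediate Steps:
$299 \left(g - 384\right) = 299 \left(-119 - 384\right) = 299 \left(-503\right) = -150397$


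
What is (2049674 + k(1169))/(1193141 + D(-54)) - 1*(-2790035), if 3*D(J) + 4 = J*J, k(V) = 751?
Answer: 1998969236600/716467 ≈ 2.7900e+6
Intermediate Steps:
D(J) = -4/3 + J²/3 (D(J) = -4/3 + (J*J)/3 = -4/3 + J²/3)
(2049674 + k(1169))/(1193141 + D(-54)) - 1*(-2790035) = (2049674 + 751)/(1193141 + (-4/3 + (⅓)*(-54)²)) - 1*(-2790035) = 2050425/(1193141 + (-4/3 + (⅓)*2916)) + 2790035 = 2050425/(1193141 + (-4/3 + 972)) + 2790035 = 2050425/(1193141 + 2912/3) + 2790035 = 2050425/(3582335/3) + 2790035 = 2050425*(3/3582335) + 2790035 = 1230255/716467 + 2790035 = 1998969236600/716467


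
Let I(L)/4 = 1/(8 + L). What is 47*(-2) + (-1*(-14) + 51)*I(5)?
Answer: -74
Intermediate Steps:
I(L) = 4/(8 + L)
47*(-2) + (-1*(-14) + 51)*I(5) = 47*(-2) + (-1*(-14) + 51)*(4/(8 + 5)) = -94 + (14 + 51)*(4/13) = -94 + 65*(4*(1/13)) = -94 + 65*(4/13) = -94 + 20 = -74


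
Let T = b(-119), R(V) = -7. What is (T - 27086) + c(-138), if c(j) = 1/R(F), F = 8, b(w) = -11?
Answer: -189680/7 ≈ -27097.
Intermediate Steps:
T = -11
c(j) = -1/7 (c(j) = 1/(-7) = -1/7)
(T - 27086) + c(-138) = (-11 - 27086) - 1/7 = -27097 - 1/7 = -189680/7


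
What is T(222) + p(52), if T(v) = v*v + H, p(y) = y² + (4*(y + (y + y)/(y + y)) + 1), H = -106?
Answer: 52095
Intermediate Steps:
p(y) = 5 + y² + 4*y (p(y) = y² + (4*(y + (2*y)/((2*y))) + 1) = y² + (4*(y + (2*y)*(1/(2*y))) + 1) = y² + (4*(y + 1) + 1) = y² + (4*(1 + y) + 1) = y² + ((4 + 4*y) + 1) = y² + (5 + 4*y) = 5 + y² + 4*y)
T(v) = -106 + v² (T(v) = v*v - 106 = v² - 106 = -106 + v²)
T(222) + p(52) = (-106 + 222²) + (5 + 52² + 4*52) = (-106 + 49284) + (5 + 2704 + 208) = 49178 + 2917 = 52095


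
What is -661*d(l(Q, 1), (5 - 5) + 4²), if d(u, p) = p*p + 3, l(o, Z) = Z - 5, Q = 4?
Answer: -171199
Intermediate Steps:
l(o, Z) = -5 + Z
d(u, p) = 3 + p² (d(u, p) = p² + 3 = 3 + p²)
-661*d(l(Q, 1), (5 - 5) + 4²) = -661*(3 + ((5 - 5) + 4²)²) = -661*(3 + (0 + 16)²) = -661*(3 + 16²) = -661*(3 + 256) = -661*259 = -171199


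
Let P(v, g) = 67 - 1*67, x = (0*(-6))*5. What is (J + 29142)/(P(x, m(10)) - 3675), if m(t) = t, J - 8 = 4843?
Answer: -11331/1225 ≈ -9.2498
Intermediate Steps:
J = 4851 (J = 8 + 4843 = 4851)
x = 0 (x = 0*5 = 0)
P(v, g) = 0 (P(v, g) = 67 - 67 = 0)
(J + 29142)/(P(x, m(10)) - 3675) = (4851 + 29142)/(0 - 3675) = 33993/(-3675) = 33993*(-1/3675) = -11331/1225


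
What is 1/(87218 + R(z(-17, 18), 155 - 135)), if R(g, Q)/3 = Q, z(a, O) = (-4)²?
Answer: 1/87278 ≈ 1.1458e-5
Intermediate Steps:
z(a, O) = 16
R(g, Q) = 3*Q
1/(87218 + R(z(-17, 18), 155 - 135)) = 1/(87218 + 3*(155 - 135)) = 1/(87218 + 3*20) = 1/(87218 + 60) = 1/87278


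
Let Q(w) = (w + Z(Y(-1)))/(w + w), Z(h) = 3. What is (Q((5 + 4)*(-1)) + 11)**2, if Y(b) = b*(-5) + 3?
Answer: 1156/9 ≈ 128.44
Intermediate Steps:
Y(b) = 3 - 5*b (Y(b) = -5*b + 3 = 3 - 5*b)
Q(w) = (3 + w)/(2*w) (Q(w) = (w + 3)/(w + w) = (3 + w)/((2*w)) = (3 + w)*(1/(2*w)) = (3 + w)/(2*w))
(Q((5 + 4)*(-1)) + 11)**2 = ((3 + (5 + 4)*(-1))/(2*(((5 + 4)*(-1)))) + 11)**2 = ((3 + 9*(-1))/(2*((9*(-1)))) + 11)**2 = ((1/2)*(3 - 9)/(-9) + 11)**2 = ((1/2)*(-1/9)*(-6) + 11)**2 = (1/3 + 11)**2 = (34/3)**2 = 1156/9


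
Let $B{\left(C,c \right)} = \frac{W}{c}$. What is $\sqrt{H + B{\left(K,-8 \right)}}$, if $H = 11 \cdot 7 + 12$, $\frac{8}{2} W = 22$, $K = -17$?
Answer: $\frac{3 \sqrt{157}}{4} \approx 9.3975$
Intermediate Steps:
$W = \frac{11}{2}$ ($W = \frac{1}{4} \cdot 22 = \frac{11}{2} \approx 5.5$)
$H = 89$ ($H = 77 + 12 = 89$)
$B{\left(C,c \right)} = \frac{11}{2 c}$
$\sqrt{H + B{\left(K,-8 \right)}} = \sqrt{89 + \frac{11}{2 \left(-8\right)}} = \sqrt{89 + \frac{11}{2} \left(- \frac{1}{8}\right)} = \sqrt{89 - \frac{11}{16}} = \sqrt{\frac{1413}{16}} = \frac{3 \sqrt{157}}{4}$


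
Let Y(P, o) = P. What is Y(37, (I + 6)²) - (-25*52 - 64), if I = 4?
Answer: 1401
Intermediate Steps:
Y(37, (I + 6)²) - (-25*52 - 64) = 37 - (-25*52 - 64) = 37 - (-1300 - 64) = 37 - 1*(-1364) = 37 + 1364 = 1401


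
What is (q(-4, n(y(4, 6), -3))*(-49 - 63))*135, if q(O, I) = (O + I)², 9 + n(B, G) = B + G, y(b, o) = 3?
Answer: -2555280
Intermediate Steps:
n(B, G) = -9 + B + G (n(B, G) = -9 + (B + G) = -9 + B + G)
q(O, I) = (I + O)²
(q(-4, n(y(4, 6), -3))*(-49 - 63))*135 = (((-9 + 3 - 3) - 4)²*(-49 - 63))*135 = ((-9 - 4)²*(-112))*135 = ((-13)²*(-112))*135 = (169*(-112))*135 = -18928*135 = -2555280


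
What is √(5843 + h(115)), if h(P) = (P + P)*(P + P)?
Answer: 3*√6527 ≈ 242.37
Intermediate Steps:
h(P) = 4*P² (h(P) = (2*P)*(2*P) = 4*P²)
√(5843 + h(115)) = √(5843 + 4*115²) = √(5843 + 4*13225) = √(5843 + 52900) = √58743 = 3*√6527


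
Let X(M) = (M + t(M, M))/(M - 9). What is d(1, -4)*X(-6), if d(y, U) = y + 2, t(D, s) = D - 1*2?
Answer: 14/5 ≈ 2.8000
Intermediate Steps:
t(D, s) = -2 + D (t(D, s) = D - 2 = -2 + D)
d(y, U) = 2 + y
X(M) = (-2 + 2*M)/(-9 + M) (X(M) = (M + (-2 + M))/(M - 9) = (-2 + 2*M)/(-9 + M))
d(1, -4)*X(-6) = (2 + 1)*(2*(-1 - 6)/(-9 - 6)) = 3*(2*(-7)/(-15)) = 3*(2*(-1/15)*(-7)) = 3*(14/15) = 14/5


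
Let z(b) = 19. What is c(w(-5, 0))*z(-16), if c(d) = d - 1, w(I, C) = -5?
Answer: -114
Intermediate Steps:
c(d) = -1 + d
c(w(-5, 0))*z(-16) = (-1 - 5)*19 = -6*19 = -114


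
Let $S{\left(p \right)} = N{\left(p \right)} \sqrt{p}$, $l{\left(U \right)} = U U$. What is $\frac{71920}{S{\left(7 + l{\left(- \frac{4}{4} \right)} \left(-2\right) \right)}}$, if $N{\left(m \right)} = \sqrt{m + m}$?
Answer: $7192 \sqrt{2} \approx 10171.0$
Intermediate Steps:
$N{\left(m \right)} = \sqrt{2} \sqrt{m}$ ($N{\left(m \right)} = \sqrt{2 m} = \sqrt{2} \sqrt{m}$)
$l{\left(U \right)} = U^{2}$
$S{\left(p \right)} = p \sqrt{2}$ ($S{\left(p \right)} = \sqrt{2} \sqrt{p} \sqrt{p} = p \sqrt{2}$)
$\frac{71920}{S{\left(7 + l{\left(- \frac{4}{4} \right)} \left(-2\right) \right)}} = \frac{71920}{\left(7 + \left(- \frac{4}{4}\right)^{2} \left(-2\right)\right) \sqrt{2}} = \frac{71920}{\left(7 + \left(\left(-4\right) \frac{1}{4}\right)^{2} \left(-2\right)\right) \sqrt{2}} = \frac{71920}{\left(7 + \left(-1\right)^{2} \left(-2\right)\right) \sqrt{2}} = \frac{71920}{\left(7 + 1 \left(-2\right)\right) \sqrt{2}} = \frac{71920}{\left(7 - 2\right) \sqrt{2}} = \frac{71920}{5 \sqrt{2}} = 71920 \frac{\sqrt{2}}{10} = 7192 \sqrt{2}$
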